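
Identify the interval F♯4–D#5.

major sixth

The letter names run F→D, a span of 5 letter steps, so the interval is some kind of sixth.
F# to D# is 9 semitones. A major sixth is 9, so 9 makes it major.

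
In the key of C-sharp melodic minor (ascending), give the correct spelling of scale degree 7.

Degree 7 takes the letter 6 steps above C, which is B.
In melodic minor (ascending), degree 7 sits 11 semitones above the tonic. C# + 11 semitones is pitch class 0, spelled on B as B#.

B#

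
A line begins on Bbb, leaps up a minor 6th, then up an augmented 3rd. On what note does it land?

Bb

A minor sixth up from Bbb is Gbb (letter G, 8 semitones up).
An augmented third up from Gbb is Bb (letter B, 5 semitones up).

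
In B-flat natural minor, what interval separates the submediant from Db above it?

perfect fifth

The submediant of Bb natural minor is Gb.
Gb up to Db: letters G→D make it a fifth; 7 semitones makes it perfect.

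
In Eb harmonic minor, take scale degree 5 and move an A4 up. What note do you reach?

E

Scale degree 5 of Eb harmonic minor is Bb.
An augmented fourth (6 semitones) above Bb lands on the letter E, giving E.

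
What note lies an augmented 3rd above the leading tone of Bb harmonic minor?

C##

The leading tone of Bb harmonic minor is A.
An augmented third (5 semitones) above A lands on the letter C, giving C##.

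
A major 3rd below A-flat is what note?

Fb

A down a major third is F, so the target letter is F.
From Ab, a major third is 4 semitones down: Fb.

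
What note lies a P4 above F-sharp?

B

A fourth above F lands on the letter B.
A perfect fourth spans 5 semitones, so F# moves to pitch class 11. On the letter B that is B.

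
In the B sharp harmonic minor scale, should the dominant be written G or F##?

F##

Each scale degree takes a distinct letter name. Degree 5 of a scale on B must use the letter F.
F## and G are enharmonically the same pitch, but only F## uses the letter F, so it is the correct spelling here.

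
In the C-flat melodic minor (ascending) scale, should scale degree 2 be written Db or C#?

Db

Each scale degree takes a distinct letter name. Degree 2 of a scale on C must use the letter D.
Db and C# are enharmonically the same pitch, but only Db uses the letter D, so it is the correct spelling here.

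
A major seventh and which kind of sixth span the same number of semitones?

doubly augmented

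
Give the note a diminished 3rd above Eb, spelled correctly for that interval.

Gbb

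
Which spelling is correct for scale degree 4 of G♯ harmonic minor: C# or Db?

C#

Each scale degree takes a distinct letter name. Degree 4 of a scale on G must use the letter C.
C# and Db are enharmonically the same pitch, but only C# uses the letter C, so it is the correct spelling here.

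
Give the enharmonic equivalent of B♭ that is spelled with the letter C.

Cbb

Bb is pitch class 10. The letter C alone is pitch class 0.
To reach pitch class 10 from C requires an offset of -2 semitones, i.e. double flat: Cbb.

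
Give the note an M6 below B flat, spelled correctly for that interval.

Db

B down a major sixth is D, so the target letter is D.
From Bb, a major sixth is 9 semitones down: Db.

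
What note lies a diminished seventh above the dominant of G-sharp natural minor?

The dominant of G# natural minor is D#.
A diminished seventh (9 semitones) above D# lands on the letter C, giving C.

C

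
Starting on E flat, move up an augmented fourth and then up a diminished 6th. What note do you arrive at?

An augmented fourth up from Eb is A (letter A, 6 semitones up).
A diminished sixth up from A is Fb (letter F, 7 semitones up).

Fb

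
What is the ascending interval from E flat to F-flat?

Counting letters E–F gives a second.
Eb→Fb = 1 semitone, 1 narrower than the major second (2), so minor.

minor second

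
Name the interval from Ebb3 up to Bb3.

The letter names run E→B, a span of 4 letter steps, so the interval is some kind of fifth.
Ebb to Bb is 8 semitones. A perfect fifth is 7, so 8 makes it augmented.

augmented fifth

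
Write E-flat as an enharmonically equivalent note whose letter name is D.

D#

Plain D sits 1 semitone below Eb, so on the letter D the same pitch needs a sharp: D#.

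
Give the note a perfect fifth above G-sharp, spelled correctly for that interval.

A fifth above G lands on the letter D.
A perfect fifth spans 7 semitones, so G# moves to pitch class 3. On the letter D that is D#.

D#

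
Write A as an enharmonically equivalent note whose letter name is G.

A is pitch class 9. The letter G alone is pitch class 7.
To reach pitch class 9 from G requires an offset of +2 semitones, i.e. double sharp: G##.

G##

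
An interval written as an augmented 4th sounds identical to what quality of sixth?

doubly diminished

An augmented fourth spans 6 semitones.
A sixth spanning 6 semitones is doubly diminished (the major sixth is 9).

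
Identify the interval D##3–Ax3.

perfect fifth

Counting letters D–E–F–G–A gives a fifth.
D##→A## = 7 semitones, exactly the perfect fifth.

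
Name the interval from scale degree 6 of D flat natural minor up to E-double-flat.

perfect fourth

Scale degree 6 of Db natural minor is Bbb.
Bbb up to Ebb: letters B→E make it a fourth; 5 semitones makes it perfect.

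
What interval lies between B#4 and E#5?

perfect fourth

Counting letters B–C–D–E gives a fourth.
B#→E# = 5 semitones, exactly the perfect fourth.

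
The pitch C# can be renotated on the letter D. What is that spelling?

Db

C# is pitch class 1. The letter D alone is pitch class 2.
To reach pitch class 1 from D requires an offset of -1 semitone, i.e. flat: Db.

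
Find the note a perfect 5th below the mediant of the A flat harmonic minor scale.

The mediant of Ab harmonic minor is Cb.
A perfect fifth (7 semitones) below Cb lands on the letter F, giving Fb.

Fb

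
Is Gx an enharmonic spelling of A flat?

Two spellings are enharmonically equivalent only if they share a pitch class.
Here G## → 9, Ab → 8; 8 ≠ 9, so they are not.

No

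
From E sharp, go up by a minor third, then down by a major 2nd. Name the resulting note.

F#

A minor third up from E# is G# (letter G, 3 semitones up).
A major second down from G# is F# (letter F, 2 semitones down).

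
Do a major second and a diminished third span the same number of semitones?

Yes

A major second spans 2 semitones; a diminished third spans 2.
They are enharmonically equivalent.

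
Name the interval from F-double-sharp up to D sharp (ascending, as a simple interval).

minor sixth

The letter names run F→D, a span of 5 letter steps, so the interval is some kind of sixth.
F## to D# is 8 semitones. A major sixth is 9, so 8 makes it minor.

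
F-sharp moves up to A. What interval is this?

minor third

Counting letters F–G–A gives a third.
F#→A = 3 semitones, 1 narrower than the major third (4), so minor.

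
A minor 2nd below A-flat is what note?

G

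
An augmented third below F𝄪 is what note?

D

F down a major third is Db, so the target letter is D.
From F##, an augmented third is 5 semitones down: D.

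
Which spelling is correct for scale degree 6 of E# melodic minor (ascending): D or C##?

C##

Each scale degree takes a distinct letter name. Degree 6 of a scale on E must use the letter C.
C## and D are enharmonically the same pitch, but only C## uses the letter C, so it is the correct spelling here.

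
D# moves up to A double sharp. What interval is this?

augmented fifth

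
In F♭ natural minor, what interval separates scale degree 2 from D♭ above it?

perfect fifth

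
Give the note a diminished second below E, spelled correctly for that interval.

D##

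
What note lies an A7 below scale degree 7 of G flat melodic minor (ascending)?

Scale degree 7 of Gb melodic minor (ascending) is F.
An augmented seventh (12 semitones) below F lands on the letter G, giving Gbb.

Gbb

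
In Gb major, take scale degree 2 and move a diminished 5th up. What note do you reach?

Ebb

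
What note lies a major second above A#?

B#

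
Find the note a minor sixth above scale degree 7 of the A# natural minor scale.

Scale degree 7 of A# natural minor is G#.
A minor sixth (8 semitones) above G# lands on the letter E, giving E.

E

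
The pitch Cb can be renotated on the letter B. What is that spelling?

B

Plain B sits at the same pitch as Cb, so on the letter B the same pitch needs a natural: B.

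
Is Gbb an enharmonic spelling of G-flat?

No

Gbb is pitch class 5; Gb is pitch class 6.
The pitch classes differ (5 vs. 6), so they are not enharmonic equivalents.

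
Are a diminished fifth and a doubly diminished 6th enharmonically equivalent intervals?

Yes

A diminished fifth spans 6 semitones; a doubly diminished sixth spans 6.
They are enharmonically equivalent.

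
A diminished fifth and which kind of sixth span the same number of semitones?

doubly diminished

A diminished fifth spans 6 semitones.
A sixth spanning 6 semitones is doubly diminished (the major sixth is 9).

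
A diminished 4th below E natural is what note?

B#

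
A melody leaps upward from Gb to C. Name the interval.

Counting letters G–A–B–C gives a fourth.
Gb→C = 6 semitones, 1 wider than the perfect fourth (5), so augmented.

augmented fourth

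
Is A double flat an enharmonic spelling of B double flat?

No

Two spellings are enharmonically equivalent only if they share a pitch class.
Here Abb → 7, Bbb → 9; 7 ≠ 9, so they are not.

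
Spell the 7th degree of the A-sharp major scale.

G##

Degree 7 takes the letter 6 steps above A, which is G.
In major, degree 7 sits 11 semitones above the tonic. A# + 11 semitones is pitch class 9, spelled on G as G##.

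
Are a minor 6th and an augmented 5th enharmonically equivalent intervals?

Yes

A minor sixth spans 8 semitones; an augmented fifth spans 8.
They are enharmonically equivalent.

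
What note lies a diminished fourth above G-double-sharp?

A fourth above G lands on the letter C.
A diminished fourth spans 4 semitones, so G## moves to pitch class 1. On the letter C that is C#.

C#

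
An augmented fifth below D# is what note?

G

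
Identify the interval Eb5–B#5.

The letter names run E→B, a span of 4 letter steps, so the interval is some kind of fifth.
Eb to B# is 9 semitones. A perfect fifth is 7, so 9 makes it doubly augmented.

doubly augmented fifth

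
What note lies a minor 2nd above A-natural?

A second above A lands on the letter B.
A minor second spans 1 semitone, so A moves to pitch class 10. On the letter B that is Bb.

Bb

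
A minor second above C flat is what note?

A second above C lands on the letter D.
A minor second spans 1 semitone, so Cb moves to pitch class 0. On the letter D that is Dbb.

Dbb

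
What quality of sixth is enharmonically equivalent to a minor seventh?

A minor seventh spans 10 semitones.
A sixth spanning 10 semitones is augmented (the major sixth is 9).

augmented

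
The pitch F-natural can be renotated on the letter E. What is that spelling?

F is pitch class 5. The letter E alone is pitch class 4.
To reach pitch class 5 from E requires an offset of +1 semitone, i.e. sharp: E#.

E#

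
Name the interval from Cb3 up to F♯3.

doubly augmented fourth

Counting letters C–D–E–F gives a fourth.
Cb→F# = 7 semitones, 2 wider than the perfect fourth (5), so doubly augmented.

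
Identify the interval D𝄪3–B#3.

minor sixth

The letter names run D→B, a span of 5 letter steps, so the interval is some kind of sixth.
D## to B# is 8 semitones. A major sixth is 9, so 8 makes it minor.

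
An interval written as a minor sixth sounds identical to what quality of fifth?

A minor sixth spans 8 semitones.
A fifth spanning 8 semitones is augmented (the perfect fifth is 7).

augmented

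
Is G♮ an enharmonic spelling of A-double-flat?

Yes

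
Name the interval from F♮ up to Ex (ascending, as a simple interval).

doubly augmented seventh

The letter names run F→E, a span of 6 letter steps, so the interval is some kind of seventh.
F to E## is 13 semitones. A major seventh is 11, so 13 makes it doubly augmented.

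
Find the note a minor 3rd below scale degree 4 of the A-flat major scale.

Bb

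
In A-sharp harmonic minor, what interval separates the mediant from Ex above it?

The mediant of A# harmonic minor is C#.
C# up to E##: letters C→E make it a third; 5 semitones makes it augmented.

augmented third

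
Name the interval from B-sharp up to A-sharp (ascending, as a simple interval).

minor seventh

Counting letters B–C–D–E–F–G–A gives a seventh.
B#→A# = 10 semitones, 1 narrower than the major seventh (11), so minor.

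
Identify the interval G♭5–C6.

augmented fourth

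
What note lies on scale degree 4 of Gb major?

Cb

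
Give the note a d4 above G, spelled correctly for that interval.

Cb

G up a perfect fourth is C, so the target letter is C.
From G, a diminished fourth is 4 semitones up: Cb.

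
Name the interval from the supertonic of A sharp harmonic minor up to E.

The supertonic of A# harmonic minor is B#.
B# up to E: letters B→E make it a fourth; 4 semitones makes it diminished.

diminished fourth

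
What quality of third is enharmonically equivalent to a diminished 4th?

major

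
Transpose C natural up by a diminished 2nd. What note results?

Dbb

C up a major second is D, so the target letter is D.
From C, a diminished second is 0 semitones up: Dbb.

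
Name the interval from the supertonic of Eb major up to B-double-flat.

The supertonic of Eb major is F.
F up to Bbb: letters F→B make it a fourth; 4 semitones makes it diminished.

diminished fourth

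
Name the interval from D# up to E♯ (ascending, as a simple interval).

major second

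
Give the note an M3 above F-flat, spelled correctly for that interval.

Ab

F up a major third is A, so the target letter is A.
From Fb, a major third is 4 semitones up: Ab.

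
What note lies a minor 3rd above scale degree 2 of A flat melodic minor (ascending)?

Db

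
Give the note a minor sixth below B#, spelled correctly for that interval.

D##

A sixth below B lands on the letter D.
A minor sixth spans 8 semitones, so B# moves to pitch class 4. On the letter D that is D##.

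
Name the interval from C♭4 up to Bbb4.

minor seventh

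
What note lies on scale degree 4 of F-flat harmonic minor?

Bbb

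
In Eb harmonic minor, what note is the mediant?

Gb

The Eb harmonic minor scale runs Eb F Gb Ab Bb Cb D.
Degree 3 is Gb.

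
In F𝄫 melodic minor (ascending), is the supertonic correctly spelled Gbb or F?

Gbb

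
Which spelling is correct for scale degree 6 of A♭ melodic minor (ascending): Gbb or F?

F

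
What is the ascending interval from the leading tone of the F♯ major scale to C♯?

minor sixth

The leading tone of F# major is E#.
E# up to C#: letters E→C make it a sixth; 8 semitones makes it minor.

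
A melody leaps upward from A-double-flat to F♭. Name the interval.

major sixth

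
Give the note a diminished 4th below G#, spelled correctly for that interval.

D##

G down a perfect fourth is D, so the target letter is D.
From G#, a diminished fourth is 4 semitones down: D##.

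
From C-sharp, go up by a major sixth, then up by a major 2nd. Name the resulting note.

B#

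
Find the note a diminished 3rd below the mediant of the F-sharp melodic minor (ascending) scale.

F##

The mediant of F# melodic minor (ascending) is A.
A diminished third (2 semitones) below A lands on the letter F, giving F##.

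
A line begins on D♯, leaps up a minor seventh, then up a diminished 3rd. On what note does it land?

Eb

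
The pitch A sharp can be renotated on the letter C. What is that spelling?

Cbb

Plain C sits 2 semitones above A#, so on the letter C the same pitch needs a double flat: Cbb.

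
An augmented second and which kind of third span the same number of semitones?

minor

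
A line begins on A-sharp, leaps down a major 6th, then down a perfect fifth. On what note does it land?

F#

A major sixth down from A# is C# (letter C, 9 semitones down).
A perfect fifth down from C# is F# (letter F, 7 semitones down).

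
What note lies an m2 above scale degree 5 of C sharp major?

Scale degree 5 of C# major is G#.
A minor second (1 semitone) above G# lands on the letter A, giving A.

A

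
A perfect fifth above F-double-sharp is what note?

C##

F up a perfect fifth is C, so the target letter is C.
From F##, a perfect fifth is 7 semitones up: C##.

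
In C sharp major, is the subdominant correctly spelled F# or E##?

F#

Each scale degree takes a distinct letter name. Degree 4 of a scale on C must use the letter F.
F# and E## are enharmonically the same pitch, but only F# uses the letter F, so it is the correct spelling here.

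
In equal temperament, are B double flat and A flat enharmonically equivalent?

No

Bbb is pitch class 9; Ab is pitch class 8.
The pitch classes differ (9 vs. 8), so they are not enharmonic equivalents.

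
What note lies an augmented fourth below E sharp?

B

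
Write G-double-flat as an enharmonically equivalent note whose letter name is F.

F

Gbb is pitch class 5. The letter F alone is pitch class 5.
Pitch class 5 on F needs no accidental: F.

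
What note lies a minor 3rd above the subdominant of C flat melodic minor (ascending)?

The subdominant of Cb melodic minor (ascending) is Fb.
A minor third (3 semitones) above Fb lands on the letter A, giving Abb.

Abb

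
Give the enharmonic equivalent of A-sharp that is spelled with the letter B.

Bb

Plain B sits 1 semitone above A#, so on the letter B the same pitch needs a flat: Bb.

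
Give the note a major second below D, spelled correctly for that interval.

A second below D lands on the letter C.
A major second spans 2 semitones, so D moves to pitch class 0. On the letter C that is C.

C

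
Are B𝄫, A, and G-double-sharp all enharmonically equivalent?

Yes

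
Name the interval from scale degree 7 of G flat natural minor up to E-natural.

Scale degree 7 of Gb natural minor is Fb.
Fb up to E: letters F→E make it a seventh; 12 semitones makes it augmented.

augmented seventh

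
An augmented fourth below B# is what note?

B down a perfect fourth is F#, so the target letter is F.
From B#, an augmented fourth is 6 semitones down: F#.

F#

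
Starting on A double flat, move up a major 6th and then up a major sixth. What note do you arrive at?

Db

A major sixth up from Abb is Fb (letter F, 9 semitones up).
A major sixth up from Fb is Db (letter D, 9 semitones up).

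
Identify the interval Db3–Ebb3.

minor second

The letter names run D→E, a span of 1 letter step, so the interval is some kind of second.
Db to Ebb is 1 semitone. A major second is 2, so 1 makes it minor.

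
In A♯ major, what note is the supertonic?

B#

The A# major scale runs A# B# C## D# E# F## G##.
Degree 2 is B#.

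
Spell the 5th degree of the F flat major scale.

Cb

The Fb major scale runs Fb Gb Ab Bbb Cb Db Eb.
Degree 5 is Cb.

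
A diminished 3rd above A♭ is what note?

Cbb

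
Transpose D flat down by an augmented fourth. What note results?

D down a perfect fourth is A, so the target letter is A.
From Db, an augmented fourth is 6 semitones down: Abb.

Abb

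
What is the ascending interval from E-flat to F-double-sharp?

Counting letters E–F gives a second.
Eb→F## = 4 semitones, 2 wider than the major second (2), so doubly augmented.

doubly augmented second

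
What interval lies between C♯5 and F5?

diminished fourth

The letter names run C→F, a span of 3 letter steps, so the interval is some kind of fourth.
C# to F is 4 semitones. A perfect fourth is 5, so 4 makes it diminished.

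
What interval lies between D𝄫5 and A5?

Counting letters D–E–F–G–A gives a fifth.
Dbb→A = 9 semitones, 2 wider than the perfect fifth (7), so doubly augmented.

doubly augmented fifth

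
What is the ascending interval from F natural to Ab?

minor third

The letter names run F→A, a span of 2 letter steps, so the interval is some kind of third.
F to Ab is 3 semitones. A major third is 4, so 3 makes it minor.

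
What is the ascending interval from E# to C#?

The letter names run E→C, a span of 5 letter steps, so the interval is some kind of sixth.
E# to C# is 8 semitones. A major sixth is 9, so 8 makes it minor.

minor sixth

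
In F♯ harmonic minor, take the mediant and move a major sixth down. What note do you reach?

The mediant of F# harmonic minor is A.
A major sixth (9 semitones) below A lands on the letter C, giving C.

C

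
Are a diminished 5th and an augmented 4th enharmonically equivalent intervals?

Yes

A diminished fifth spans 6 semitones; an augmented fourth spans 6.
They are enharmonically equivalent.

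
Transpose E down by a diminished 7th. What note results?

E down a major seventh is F, so the target letter is F.
From E, a diminished seventh is 9 semitones down: F##.

F##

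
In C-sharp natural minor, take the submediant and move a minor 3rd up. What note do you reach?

C

The submediant of C# natural minor is A.
A minor third (3 semitones) above A lands on the letter C, giving C.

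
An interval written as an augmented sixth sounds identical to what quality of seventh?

An augmented sixth spans 10 semitones.
A seventh spanning 10 semitones is minor (the major seventh is 11).

minor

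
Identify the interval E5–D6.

minor seventh

The letter names run E→D, a span of 6 letter steps, so the interval is some kind of seventh.
E to D is 10 semitones. A major seventh is 11, so 10 makes it minor.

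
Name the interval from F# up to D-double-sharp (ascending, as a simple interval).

augmented sixth

The letter names run F→D, a span of 5 letter steps, so the interval is some kind of sixth.
F# to D## is 10 semitones. A major sixth is 9, so 10 makes it augmented.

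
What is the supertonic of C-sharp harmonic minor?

D#

The C# harmonic minor scale runs C# D# E F# G# A B#.
Degree 2 is D#.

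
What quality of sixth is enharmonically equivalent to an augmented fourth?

An augmented fourth spans 6 semitones.
A sixth spanning 6 semitones is doubly diminished (the major sixth is 9).

doubly diminished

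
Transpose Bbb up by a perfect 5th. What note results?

Fb

B up a perfect fifth is F#, so the target letter is F.
From Bbb, a perfect fifth is 7 semitones up: Fb.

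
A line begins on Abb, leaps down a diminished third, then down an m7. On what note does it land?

G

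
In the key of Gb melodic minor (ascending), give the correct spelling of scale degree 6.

Eb

Degree 6 takes the letter 5 steps above G, which is E.
In melodic minor (ascending), degree 6 sits 9 semitones above the tonic. Gb + 9 semitones is pitch class 3, spelled on E as Eb.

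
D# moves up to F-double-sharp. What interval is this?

major third

Counting letters D–E–F gives a third.
D#→F## = 4 semitones, exactly the major third.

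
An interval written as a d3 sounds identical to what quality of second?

major

A diminished third spans 2 semitones.
A second spanning 2 semitones is major (the major second is 2).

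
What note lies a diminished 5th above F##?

C#

F up a perfect fifth is C, so the target letter is C.
From F##, a diminished fifth is 6 semitones up: C#.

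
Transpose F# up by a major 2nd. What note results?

G#

F up a major second is G, so the target letter is G.
From F#, a major second is 2 semitones up: G#.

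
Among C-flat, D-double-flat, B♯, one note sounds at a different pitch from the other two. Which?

Cb

In 12-tone equal temperament, enharmonic equivalents share a pitch class. Cb is pitch class 11; Dbb is pitch class 0; B# is pitch class 0.
Dbb and B# share pitch class 0, while Cb is pitch class 11.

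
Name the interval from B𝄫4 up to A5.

The letter names run B→A, a span of 6 letter steps, so the interval is some kind of seventh.
Bbb to A is 12 semitones. A major seventh is 11, so 12 makes it augmented.

augmented seventh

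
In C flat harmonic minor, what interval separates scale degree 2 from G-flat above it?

perfect fourth

Scale degree 2 of Cb harmonic minor is Db.
Db up to Gb: letters D→G make it a fourth; 5 semitones makes it perfect.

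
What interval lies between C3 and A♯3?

augmented sixth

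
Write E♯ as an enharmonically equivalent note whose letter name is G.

Gbb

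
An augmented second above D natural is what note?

A second above D lands on the letter E.
An augmented second spans 3 semitones, so D moves to pitch class 5. On the letter E that is E#.

E#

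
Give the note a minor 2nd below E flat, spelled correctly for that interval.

D

A second below E lands on the letter D.
A minor second spans 1 semitone, so Eb moves to pitch class 2. On the letter D that is D.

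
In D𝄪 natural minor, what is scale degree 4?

The D## natural minor scale runs D## E## F## G## A## B# C##.
Degree 4 is G##.

G##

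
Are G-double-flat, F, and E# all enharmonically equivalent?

Gbb = pitch class 5 and F = pitch class 5 and E# = pitch class 5 — the same pitch class, so they are enharmonic equivalents.

Yes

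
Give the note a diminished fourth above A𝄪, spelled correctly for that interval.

D#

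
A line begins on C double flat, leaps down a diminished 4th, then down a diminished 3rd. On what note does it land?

A diminished fourth down from Cbb is Gb (letter G, 4 semitones down).
A diminished third down from Gb is E (letter E, 2 semitones down).

E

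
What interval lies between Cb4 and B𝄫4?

The letter names run C→B, a span of 6 letter steps, so the interval is some kind of seventh.
Cb to Bbb is 10 semitones. A major seventh is 11, so 10 makes it minor.

minor seventh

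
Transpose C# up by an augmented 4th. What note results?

C up a perfect fourth is F, so the target letter is F.
From C#, an augmented fourth is 6 semitones up: F##.

F##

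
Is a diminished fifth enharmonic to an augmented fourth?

A diminished fifth spans 6 semitones; an augmented fourth spans 6.
They are enharmonically equivalent.

Yes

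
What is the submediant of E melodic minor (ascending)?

Degree 6 takes the letter 5 steps above E, which is C.
In melodic minor (ascending), degree 6 sits 9 semitones above the tonic. E + 9 semitones is pitch class 1, spelled on C as C#.

C#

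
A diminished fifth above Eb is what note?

E up a perfect fifth is B, so the target letter is B.
From Eb, a diminished fifth is 6 semitones up: Bbb.

Bbb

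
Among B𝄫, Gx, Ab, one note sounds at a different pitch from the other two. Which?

Ab

In 12-tone equal temperament, enharmonic equivalents share a pitch class. Bbb is pitch class 9; G## is pitch class 9; Ab is pitch class 8.
Bbb and G## share pitch class 9, while Ab is pitch class 8.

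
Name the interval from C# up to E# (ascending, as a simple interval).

The letter names run C→E, a span of 2 letter steps, so the interval is some kind of third.
C# to E# is 4 semitones. A major third is 4, so 4 makes it major.

major third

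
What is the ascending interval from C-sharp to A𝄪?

Counting letters C–D–E–F–G–A gives a sixth.
C#→A## = 10 semitones, 1 wider than the major sixth (9), so augmented.

augmented sixth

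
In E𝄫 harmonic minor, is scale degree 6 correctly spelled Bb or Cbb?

Cbb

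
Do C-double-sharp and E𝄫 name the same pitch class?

Yes

C## is pitch class 2; Ebb is pitch class 2.
All spellings map to pitch class 2, so they are enharmonically equivalent.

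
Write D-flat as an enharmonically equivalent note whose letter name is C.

Db is pitch class 1. The letter C alone is pitch class 0.
To reach pitch class 1 from C requires an offset of +1 semitone, i.e. sharp: C#.

C#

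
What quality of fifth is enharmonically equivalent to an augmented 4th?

diminished

An augmented fourth spans 6 semitones.
A fifth spanning 6 semitones is diminished (the perfect fifth is 7).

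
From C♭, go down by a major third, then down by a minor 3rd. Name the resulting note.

A major third down from Cb is Abb (letter A, 4 semitones down).
A minor third down from Abb is Fb (letter F, 3 semitones down).

Fb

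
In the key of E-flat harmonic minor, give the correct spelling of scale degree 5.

Bb

The Eb harmonic minor scale runs Eb F Gb Ab Bb Cb D.
Degree 5 is Bb.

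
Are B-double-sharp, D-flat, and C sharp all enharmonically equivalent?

B## is pitch class 1; Db is pitch class 1; C# is pitch class 1.
All spellings map to pitch class 1, so they are enharmonically equivalent.

Yes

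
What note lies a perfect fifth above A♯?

E#

A up a perfect fifth is E, so the target letter is E.
From A#, a perfect fifth is 7 semitones up: E#.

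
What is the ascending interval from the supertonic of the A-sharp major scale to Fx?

The supertonic of A# major is B#.
B# up to F##: letters B→F make it a fifth; 7 semitones makes it perfect.

perfect fifth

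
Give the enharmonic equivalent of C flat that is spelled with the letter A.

Cb is pitch class 11. The letter A alone is pitch class 9.
To reach pitch class 11 from A requires an offset of +2 semitones, i.e. double sharp: A##.

A##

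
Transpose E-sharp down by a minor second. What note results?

D##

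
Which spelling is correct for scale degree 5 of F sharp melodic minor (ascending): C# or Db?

Each scale degree takes a distinct letter name. Degree 5 of a scale on F must use the letter C.
C# and Db are enharmonically the same pitch, but only C# uses the letter C, so it is the correct spelling here.

C#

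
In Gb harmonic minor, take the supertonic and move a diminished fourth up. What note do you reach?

The supertonic of Gb harmonic minor is Ab.
A diminished fourth (4 semitones) above Ab lands on the letter D, giving Dbb.

Dbb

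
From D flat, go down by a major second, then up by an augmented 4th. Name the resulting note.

F

A major second down from Db is Cb (letter C, 2 semitones down).
An augmented fourth up from Cb is F (letter F, 6 semitones up).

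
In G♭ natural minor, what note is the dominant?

Db

The Gb natural minor scale runs Gb Ab Bbb Cb Db Ebb Fb.
Degree 5 is Db.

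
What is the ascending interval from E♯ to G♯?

The letter names run E→G, a span of 2 letter steps, so the interval is some kind of third.
E# to G# is 3 semitones. A major third is 4, so 3 makes it minor.

minor third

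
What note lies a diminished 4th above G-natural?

A fourth above G lands on the letter C.
A diminished fourth spans 4 semitones, so G moves to pitch class 11. On the letter C that is Cb.

Cb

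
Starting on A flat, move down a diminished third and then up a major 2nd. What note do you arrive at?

A diminished third down from Ab is F# (letter F, 2 semitones down).
A major second up from F# is G# (letter G, 2 semitones up).

G#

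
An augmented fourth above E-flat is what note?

A

E up a perfect fourth is A, so the target letter is A.
From Eb, an augmented fourth is 6 semitones up: A.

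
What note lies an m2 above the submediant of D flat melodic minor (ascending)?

The submediant of Db melodic minor (ascending) is Bb.
A minor second (1 semitone) above Bb lands on the letter C, giving Cb.

Cb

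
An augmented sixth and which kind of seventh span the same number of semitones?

An augmented sixth spans 10 semitones.
A seventh spanning 10 semitones is minor (the major seventh is 11).

minor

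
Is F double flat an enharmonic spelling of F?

No

Two spellings are enharmonically equivalent only if they share a pitch class.
Here Fbb → 3, F → 5; 3 ≠ 5, so they are not.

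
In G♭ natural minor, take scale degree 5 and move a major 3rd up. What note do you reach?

Scale degree 5 of Gb natural minor is Db.
A major third (4 semitones) above Db lands on the letter F, giving F.

F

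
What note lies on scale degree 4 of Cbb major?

Fbb

The Cbb major scale runs Cbb Dbb Ebb Fbb Gbb Abb Bbb.
Degree 4 is Fbb.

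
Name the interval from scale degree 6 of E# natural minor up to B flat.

Scale degree 6 of E# natural minor is C#.
C# up to Bb: letters C→B make it a seventh; 9 semitones makes it diminished.

diminished seventh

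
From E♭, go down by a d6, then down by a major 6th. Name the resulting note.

B

A diminished sixth down from Eb is G# (letter G, 7 semitones down).
A major sixth down from G# is B (letter B, 9 semitones down).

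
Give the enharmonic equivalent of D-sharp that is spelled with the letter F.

D# is pitch class 3. The letter F alone is pitch class 5.
To reach pitch class 3 from F requires an offset of -2 semitones, i.e. double flat: Fbb.

Fbb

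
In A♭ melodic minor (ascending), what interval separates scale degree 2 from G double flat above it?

diminished sixth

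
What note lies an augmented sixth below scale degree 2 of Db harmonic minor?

Gbb

Scale degree 2 of Db harmonic minor is Eb.
An augmented sixth (10 semitones) below Eb lands on the letter G, giving Gbb.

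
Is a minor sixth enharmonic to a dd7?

A minor sixth spans 8 semitones; a doubly diminished seventh spans 8.
They are enharmonically equivalent.

Yes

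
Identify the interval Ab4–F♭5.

minor sixth

The letter names run A→F, a span of 5 letter steps, so the interval is some kind of sixth.
Ab to Fb is 8 semitones. A major sixth is 9, so 8 makes it minor.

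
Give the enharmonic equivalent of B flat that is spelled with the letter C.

Bb is pitch class 10. The letter C alone is pitch class 0.
To reach pitch class 10 from C requires an offset of -2 semitones, i.e. double flat: Cbb.

Cbb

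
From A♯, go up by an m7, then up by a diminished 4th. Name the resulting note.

C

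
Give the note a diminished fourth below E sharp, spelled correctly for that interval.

A fourth below E lands on the letter B.
A diminished fourth spans 4 semitones, so E# moves to pitch class 1. On the letter B that is B##.

B##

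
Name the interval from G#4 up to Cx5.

Counting letters G–A–B–C gives a fourth.
G#→C## = 6 semitones, 1 wider than the perfect fourth (5), so augmented.

augmented fourth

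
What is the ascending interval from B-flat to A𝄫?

diminished seventh

The letter names run B→A, a span of 6 letter steps, so the interval is some kind of seventh.
Bb to Abb is 9 semitones. A major seventh is 11, so 9 makes it diminished.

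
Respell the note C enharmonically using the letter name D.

Plain D sits 2 semitones above C, so on the letter D the same pitch needs a double flat: Dbb.

Dbb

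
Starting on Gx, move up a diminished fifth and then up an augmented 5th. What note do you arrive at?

A##

A diminished fifth up from G## is D# (letter D, 6 semitones up).
An augmented fifth up from D# is A## (letter A, 8 semitones up).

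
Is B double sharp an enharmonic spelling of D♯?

No

B## is pitch class 1; D# is pitch class 3.
The pitch classes differ (1 vs. 3), so they are not enharmonic equivalents.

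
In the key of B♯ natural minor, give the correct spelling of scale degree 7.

A#

Degree 7 takes the letter 6 steps above B, which is A.
In natural minor, degree 7 sits 10 semitones above the tonic. B# + 10 semitones is pitch class 10, spelled on A as A#.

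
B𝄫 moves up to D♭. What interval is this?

Counting letters B–C–D gives a third.
Bbb→Db = 4 semitones, exactly the major third.

major third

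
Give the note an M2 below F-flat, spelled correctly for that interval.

F down a major second is Eb, so the target letter is E.
From Fb, a major second is 2 semitones down: Ebb.

Ebb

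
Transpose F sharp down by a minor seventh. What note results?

A seventh below F lands on the letter G.
A minor seventh spans 10 semitones, so F# moves to pitch class 8. On the letter G that is G#.

G#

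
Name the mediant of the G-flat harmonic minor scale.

The Gb harmonic minor scale runs Gb Ab Bbb Cb Db Ebb F.
Degree 3 is Bbb.

Bbb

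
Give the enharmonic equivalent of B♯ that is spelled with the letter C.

Plain C sits at the same pitch as B#, so on the letter C the same pitch needs a natural: C.

C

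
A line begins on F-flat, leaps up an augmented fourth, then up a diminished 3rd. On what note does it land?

An augmented fourth up from Fb is Bb (letter B, 6 semitones up).
A diminished third up from Bb is Dbb (letter D, 2 semitones up).

Dbb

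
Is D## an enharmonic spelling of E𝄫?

No

D## is pitch class 4; Ebb is pitch class 2.
The pitch classes differ (4 vs. 2), so they are not enharmonic equivalents.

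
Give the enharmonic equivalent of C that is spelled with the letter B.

C is pitch class 0. The letter B alone is pitch class 11.
To reach pitch class 0 from B requires an offset of +1 semitone, i.e. sharp: B#.

B#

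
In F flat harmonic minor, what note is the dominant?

The Fb harmonic minor scale runs Fb Gb Abb Bbb Cb Dbb Eb.
Degree 5 is Cb.

Cb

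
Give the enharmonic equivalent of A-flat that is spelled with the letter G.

G#

Plain G sits 1 semitone below Ab, so on the letter G the same pitch needs a sharp: G#.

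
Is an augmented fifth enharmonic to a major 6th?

An augmented fifth spans 8 semitones; a major sixth spans 9.
The spans differ, so they are not enharmonic equivalents.

No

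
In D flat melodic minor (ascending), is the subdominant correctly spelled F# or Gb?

Each scale degree takes a distinct letter name. Degree 4 of a scale on D must use the letter G.
Gb and F# are enharmonically the same pitch, but only Gb uses the letter G, so it is the correct spelling here.

Gb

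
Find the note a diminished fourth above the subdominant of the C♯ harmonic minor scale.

Bb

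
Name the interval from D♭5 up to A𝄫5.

diminished fifth

The letter names run D→A, a span of 4 letter steps, so the interval is some kind of fifth.
Db to Abb is 6 semitones. A perfect fifth is 7, so 6 makes it diminished.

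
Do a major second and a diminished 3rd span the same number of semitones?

Yes

A major second spans 2 semitones; a diminished third spans 2.
They are enharmonically equivalent.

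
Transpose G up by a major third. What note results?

G up a major third is B, so the target letter is B.
From G, a major third is 4 semitones up: B.

B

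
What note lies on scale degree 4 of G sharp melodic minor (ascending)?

The G# melodic minor (ascending) scale runs G# A# B C# D# E# F##.
Degree 4 is C#.

C#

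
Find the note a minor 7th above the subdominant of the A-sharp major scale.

C#

The subdominant of A# major is D#.
A minor seventh (10 semitones) above D# lands on the letter C, giving C#.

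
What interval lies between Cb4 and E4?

The letter names run C→E, a span of 2 letter steps, so the interval is some kind of third.
Cb to E is 5 semitones. A major third is 4, so 5 makes it augmented.

augmented third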